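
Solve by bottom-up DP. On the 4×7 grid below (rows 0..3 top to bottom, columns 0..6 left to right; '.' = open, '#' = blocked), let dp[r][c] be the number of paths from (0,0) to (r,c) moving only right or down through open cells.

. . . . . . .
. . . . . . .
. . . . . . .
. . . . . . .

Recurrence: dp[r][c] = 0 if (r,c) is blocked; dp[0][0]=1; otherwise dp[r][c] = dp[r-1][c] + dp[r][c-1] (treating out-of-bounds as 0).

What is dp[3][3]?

r\c   0   1   2   3   4   5   6
  0   1   1   1   1   1   1   1
  1   1   2   3   4   5   6   7
  2   1   3   6  10  15  21  28
  3   1   4  10  20  35  56  84

20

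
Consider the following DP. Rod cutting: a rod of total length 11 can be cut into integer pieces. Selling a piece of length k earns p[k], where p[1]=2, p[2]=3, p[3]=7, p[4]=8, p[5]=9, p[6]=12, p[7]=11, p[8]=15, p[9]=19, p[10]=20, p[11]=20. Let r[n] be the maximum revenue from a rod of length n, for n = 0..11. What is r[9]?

   n    0    1    2    3    4    5    6    7    8    9   10   11
r[n]    0    2    4    7    9   11   14   16   18   21   23   25

21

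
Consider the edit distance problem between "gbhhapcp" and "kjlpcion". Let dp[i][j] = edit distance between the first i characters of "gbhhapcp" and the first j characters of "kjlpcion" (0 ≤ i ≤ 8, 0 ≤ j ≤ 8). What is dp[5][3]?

5

   ''  k  j  l  p  c  i  o  n
''  0  1  2  3  4  5  6  7  8
 g  1  1  2  3  4  5  6  7  8
 b  2  2  2  3  4  5  6  7  8
 h  3  3  3  3  4  5  6  7  8
 h  4  4  4  4  4  5  6  7  8
 a  5  5  5  5  5  5  6  7  8
 p  6  6  6  6  5  6  6  7  8
 c  7  7  7  7  6  5  6  7  8
 p  8  8  8  8  7  6  6  7  8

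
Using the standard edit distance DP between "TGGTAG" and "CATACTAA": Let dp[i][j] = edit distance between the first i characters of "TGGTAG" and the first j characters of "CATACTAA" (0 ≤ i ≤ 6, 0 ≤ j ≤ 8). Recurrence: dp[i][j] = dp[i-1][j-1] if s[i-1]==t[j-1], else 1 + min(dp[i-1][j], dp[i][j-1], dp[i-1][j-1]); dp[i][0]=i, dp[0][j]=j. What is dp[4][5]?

5

   ''  C  A  T  A  C  T  A  A
''  0  1  2  3  4  5  6  7  8
 T  1  1  2  2  3  4  5  6  7
 G  2  2  2  3  3  4  5  6  7
 G  3  3  3  3  4  4  5  6  7
 T  4  4  4  3  4  5  4  5  6
 A  5  5  4  4  3  4  5  4  5
 G  6  6  5  5  4  4  5  5  5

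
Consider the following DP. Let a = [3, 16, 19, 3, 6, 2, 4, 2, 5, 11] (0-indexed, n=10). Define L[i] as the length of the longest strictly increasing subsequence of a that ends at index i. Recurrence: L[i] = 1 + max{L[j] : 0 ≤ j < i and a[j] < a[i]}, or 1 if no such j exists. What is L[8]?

3

   i    0    1    2    3    4    5    6    7    8    9
a[i]    3   16   19    3    6    2    4    2    5   11
L[i]    1    2    3    1    2    1    2    1    3    4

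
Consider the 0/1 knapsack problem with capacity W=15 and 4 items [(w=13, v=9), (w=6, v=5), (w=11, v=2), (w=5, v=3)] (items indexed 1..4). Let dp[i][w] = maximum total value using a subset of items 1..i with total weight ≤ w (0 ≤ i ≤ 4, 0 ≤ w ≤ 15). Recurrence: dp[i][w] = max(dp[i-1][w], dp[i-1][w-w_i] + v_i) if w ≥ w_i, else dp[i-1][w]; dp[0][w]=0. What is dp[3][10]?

5

i\w   0   1   2   3   4   5   6   7   8   9  10  11  12  13  14  15
  0   0   0   0   0   0   0   0   0   0   0   0   0   0   0   0   0
  1   0   0   0   0   0   0   0   0   0   0   0   0   0   9   9   9
  2   0   0   0   0   0   0   5   5   5   5   5   5   5   9   9   9
  3   0   0   0   0   0   0   5   5   5   5   5   5   5   9   9   9
  4   0   0   0   0   0   3   5   5   5   5   5   8   8   9   9   9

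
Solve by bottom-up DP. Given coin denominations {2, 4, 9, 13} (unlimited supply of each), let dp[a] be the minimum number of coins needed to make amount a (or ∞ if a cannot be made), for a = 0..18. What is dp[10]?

3

 a  0  1  2  3  4  5  6  7  8  9 10 11 12 13 14 15 16 17 18
dp  0  -  1  -  1  -  2  -  2  1  3  2  3  1  4  2  4  2  2
(- denotes ∞ / unreachable)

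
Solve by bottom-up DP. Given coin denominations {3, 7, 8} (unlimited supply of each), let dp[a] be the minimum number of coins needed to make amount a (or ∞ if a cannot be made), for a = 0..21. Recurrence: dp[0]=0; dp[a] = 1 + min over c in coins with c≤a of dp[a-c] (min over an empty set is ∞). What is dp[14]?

 a  0  1  2  3  4  5  6  7  8  9 10 11 12 13 14 15 16 17 18 19 20 21
dp  0  -  -  1  -  -  2  1  1  3  2  2  4  3  2  2  2  3  3  3  4  3
(- denotes ∞ / unreachable)

2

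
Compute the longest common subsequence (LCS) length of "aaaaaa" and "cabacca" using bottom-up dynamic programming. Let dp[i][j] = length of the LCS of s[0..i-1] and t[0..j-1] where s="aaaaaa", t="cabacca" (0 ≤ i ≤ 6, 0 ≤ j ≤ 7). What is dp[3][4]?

   ''  c  a  b  a  c  c  a
''  0  0  0  0  0  0  0  0
 a  0  0  1  1  1  1  1  1
 a  0  0  1  1  2  2  2  2
 a  0  0  1  1  2  2  2  3
 a  0  0  1  1  2  2  2  3
 a  0  0  1  1  2  2  2  3
 a  0  0  1  1  2  2  2  3

2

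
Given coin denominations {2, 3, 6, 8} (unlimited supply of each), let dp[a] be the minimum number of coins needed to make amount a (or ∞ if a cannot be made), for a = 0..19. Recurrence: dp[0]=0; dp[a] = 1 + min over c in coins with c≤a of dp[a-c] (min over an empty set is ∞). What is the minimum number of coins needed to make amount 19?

 a  0  1  2  3  4  5  6  7  8  9 10 11 12 13 14 15 16 17 18 19
dp  0  -  1  1  2  2  1  3  1  2  2  2  2  3  2  3  2  3  3  3
(- denotes ∞ / unreachable)

3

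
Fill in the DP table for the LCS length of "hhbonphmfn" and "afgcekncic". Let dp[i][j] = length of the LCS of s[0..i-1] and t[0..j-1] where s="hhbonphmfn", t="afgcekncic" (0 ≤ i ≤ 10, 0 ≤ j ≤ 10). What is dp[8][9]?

   ''  a  f  g  c  e  k  n  c  i  c
''  0  0  0  0  0  0  0  0  0  0  0
 h  0  0  0  0  0  0  0  0  0  0  0
 h  0  0  0  0  0  0  0  0  0  0  0
 b  0  0  0  0  0  0  0  0  0  0  0
 o  0  0  0  0  0  0  0  0  0  0  0
 n  0  0  0  0  0  0  0  1  1  1  1
 p  0  0  0  0  0  0  0  1  1  1  1
 h  0  0  0  0  0  0  0  1  1  1  1
 m  0  0  0  0  0  0  0  1  1  1  1
 f  0  0  1  1  1  1  1  1  1  1  1
 n  0  0  1  1  1  1  1  2  2  2  2

1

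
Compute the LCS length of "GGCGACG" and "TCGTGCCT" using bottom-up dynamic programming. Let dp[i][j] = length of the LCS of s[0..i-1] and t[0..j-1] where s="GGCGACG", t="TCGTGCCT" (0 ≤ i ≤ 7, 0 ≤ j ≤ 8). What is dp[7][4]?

2

   ''  T  C  G  T  G  C  C  T
''  0  0  0  0  0  0  0  0  0
 G  0  0  0  1  1  1  1  1  1
 G  0  0  0  1  1  2  2  2  2
 C  0  0  1  1  1  2  3  3  3
 G  0  0  1  2  2  2  3  3  3
 A  0  0  1  2  2  2  3  3  3
 C  0  0  1  2  2  2  3  4  4
 G  0  0  1  2  2  3  3  4  4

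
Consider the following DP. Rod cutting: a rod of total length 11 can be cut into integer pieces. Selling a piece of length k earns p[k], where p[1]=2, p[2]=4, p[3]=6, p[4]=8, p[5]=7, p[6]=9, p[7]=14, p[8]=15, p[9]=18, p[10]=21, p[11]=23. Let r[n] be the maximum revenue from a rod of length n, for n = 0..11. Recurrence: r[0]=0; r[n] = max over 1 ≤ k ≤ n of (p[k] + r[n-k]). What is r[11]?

23

   n    0    1    2    3    4    5    6    7    8    9   10   11
r[n]    0    2    4    6    8   10   12   14   16   18   21   23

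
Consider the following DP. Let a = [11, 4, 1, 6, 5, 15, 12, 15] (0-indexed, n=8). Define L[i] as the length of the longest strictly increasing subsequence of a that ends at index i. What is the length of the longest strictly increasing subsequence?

4

   i    0    1    2    3    4    5    6    7
a[i]   11    4    1    6    5   15   12   15
L[i]    1    1    1    2    2    3    3    4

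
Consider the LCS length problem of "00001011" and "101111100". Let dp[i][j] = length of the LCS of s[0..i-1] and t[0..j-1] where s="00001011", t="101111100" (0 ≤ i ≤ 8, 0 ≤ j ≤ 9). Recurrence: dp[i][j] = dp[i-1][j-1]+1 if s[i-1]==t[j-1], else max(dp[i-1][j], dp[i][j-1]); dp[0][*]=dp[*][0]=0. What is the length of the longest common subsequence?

   ''  1  0  1  1  1  1  1  0  0
''  0  0  0  0  0  0  0  0  0  0
 0  0  0  1  1  1  1  1  1  1  1
 0  0  0  1  1  1  1  1  1  2  2
 0  0  0  1  1  1  1  1  1  2  3
 0  0  0  1  1  1  1  1  1  2  3
 1  0  1  1  2  2  2  2  2  2  3
 0  0  1  2  2  2  2  2  2  3  3
 1  0  1  2  3  3  3  3  3  3  3
 1  0  1  2  3  4  4  4  4  4  4

4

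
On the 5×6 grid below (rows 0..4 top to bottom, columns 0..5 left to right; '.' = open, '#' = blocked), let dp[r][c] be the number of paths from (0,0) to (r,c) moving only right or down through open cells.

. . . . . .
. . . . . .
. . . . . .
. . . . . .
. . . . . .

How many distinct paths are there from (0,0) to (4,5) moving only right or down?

r\c   0   1   2   3   4   5
  0   1   1   1   1   1   1
  1   1   2   3   4   5   6
  2   1   3   6  10  15  21
  3   1   4  10  20  35  56
  4   1   5  15  35  70 126

126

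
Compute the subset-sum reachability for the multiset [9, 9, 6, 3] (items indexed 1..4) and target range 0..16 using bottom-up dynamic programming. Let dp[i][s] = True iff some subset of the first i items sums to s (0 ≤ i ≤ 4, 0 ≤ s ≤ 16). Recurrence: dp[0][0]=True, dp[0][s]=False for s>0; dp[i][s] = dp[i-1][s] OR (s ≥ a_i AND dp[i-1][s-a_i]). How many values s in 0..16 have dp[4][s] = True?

i\s   0   1   2   3   4   5   6   7   8   9  10  11  12  13  14  15  16
  0   T   F   F   F   F   F   F   F   F   F   F   F   F   F   F   F   F
  1   T   F   F   F   F   F   F   F   F   T   F   F   F   F   F   F   F
  2   T   F   F   F   F   F   F   F   F   T   F   F   F   F   F   F   F
  3   T   F   F   F   F   F   T   F   F   T   F   F   F   F   F   T   F
  4   T   F   F   T   F   F   T   F   F   T   F   F   T   F   F   T   F

6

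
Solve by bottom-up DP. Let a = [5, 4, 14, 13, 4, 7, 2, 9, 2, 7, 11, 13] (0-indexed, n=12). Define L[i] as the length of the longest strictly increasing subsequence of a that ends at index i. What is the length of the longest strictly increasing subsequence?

   i    0    1    2    3    4    5    6    7    8    9   10   11
a[i]    5    4   14   13    4    7    2    9    2    7   11   13
L[i]    1    1    2    2    1    2    1    3    1    2    4    5

5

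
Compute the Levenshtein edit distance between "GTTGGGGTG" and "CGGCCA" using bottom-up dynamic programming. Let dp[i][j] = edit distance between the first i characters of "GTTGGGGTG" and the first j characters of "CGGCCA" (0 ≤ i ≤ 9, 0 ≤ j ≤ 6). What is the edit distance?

   ''  C  G  G  C  C  A
''  0  1  2  3  4  5  6
 G  1  1  1  2  3  4  5
 T  2  2  2  2  3  4  5
 T  3  3  3  3  3  4  5
 G  4  4  3  3  4  4  5
 G  5  5  4  3  4  5  5
 G  6  6  5  4  4  5  6
 G  7  7  6  5  5  5  6
 T  8  8  7  6  6  6  6
 G  9  9  8  7  7  7  7

7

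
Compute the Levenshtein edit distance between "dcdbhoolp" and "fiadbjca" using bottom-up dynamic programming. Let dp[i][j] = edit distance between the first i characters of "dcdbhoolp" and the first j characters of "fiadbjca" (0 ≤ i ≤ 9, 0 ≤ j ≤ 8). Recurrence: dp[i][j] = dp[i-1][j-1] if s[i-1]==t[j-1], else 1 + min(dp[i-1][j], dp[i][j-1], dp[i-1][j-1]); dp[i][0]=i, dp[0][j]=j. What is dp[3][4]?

   ''  f  i  a  d  b  j  c  a
''  0  1  2  3  4  5  6  7  8
 d  1  1  2  3  3  4  5  6  7
 c  2  2  2  3  4  4  5  5  6
 d  3  3  3  3  3  4  5  6  6
 b  4  4  4  4  4  3  4  5  6
 h  5  5  5  5  5  4  4  5  6
 o  6  6  6  6  6  5  5  5  6
 o  7  7  7  7  7  6  6  6  6
 l  8  8  8  8  8  7  7  7  7
 p  9  9  9  9  9  8  8  8  8

3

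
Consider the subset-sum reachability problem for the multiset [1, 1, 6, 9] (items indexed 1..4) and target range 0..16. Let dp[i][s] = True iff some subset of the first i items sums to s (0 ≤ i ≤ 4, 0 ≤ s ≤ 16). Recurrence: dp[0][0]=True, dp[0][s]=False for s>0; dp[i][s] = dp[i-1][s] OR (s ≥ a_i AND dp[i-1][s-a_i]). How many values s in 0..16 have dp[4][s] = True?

i\s   0   1   2   3   4   5   6   7   8   9  10  11  12  13  14  15  16
  0   T   F   F   F   F   F   F   F   F   F   F   F   F   F   F   F   F
  1   T   T   F   F   F   F   F   F   F   F   F   F   F   F   F   F   F
  2   T   T   T   F   F   F   F   F   F   F   F   F   F   F   F   F   F
  3   T   T   T   F   F   F   T   T   T   F   F   F   F   F   F   F   F
  4   T   T   T   F   F   F   T   T   T   T   T   T   F   F   F   T   T

11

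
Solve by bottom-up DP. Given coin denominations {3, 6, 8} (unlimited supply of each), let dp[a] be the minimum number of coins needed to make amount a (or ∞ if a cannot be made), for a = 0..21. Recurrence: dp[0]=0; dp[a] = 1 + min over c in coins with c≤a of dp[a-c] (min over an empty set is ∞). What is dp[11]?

 a  0  1  2  3  4  5  6  7  8  9 10 11 12 13 14 15 16 17 18 19 20 21
dp  0  -  -  1  -  -  1  -  1  2  -  2  2  -  2  3  2  3  3  3  3  4
(- denotes ∞ / unreachable)

2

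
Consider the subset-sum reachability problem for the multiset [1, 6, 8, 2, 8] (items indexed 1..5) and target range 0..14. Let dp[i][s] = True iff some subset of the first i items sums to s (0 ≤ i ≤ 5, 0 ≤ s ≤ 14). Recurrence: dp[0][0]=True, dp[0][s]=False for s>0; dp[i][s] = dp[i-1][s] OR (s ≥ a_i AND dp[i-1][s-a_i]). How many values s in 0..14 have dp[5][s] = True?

11

i\s   0   1   2   3   4   5   6   7   8   9  10  11  12  13  14
  0   T   F   F   F   F   F   F   F   F   F   F   F   F   F   F
  1   T   T   F   F   F   F   F   F   F   F   F   F   F   F   F
  2   T   T   F   F   F   F   T   T   F   F   F   F   F   F   F
  3   T   T   F   F   F   F   T   T   T   T   F   F   F   F   T
  4   T   T   T   T   F   F   T   T   T   T   T   T   F   F   T
  5   T   T   T   T   F   F   T   T   T   T   T   T   F   F   T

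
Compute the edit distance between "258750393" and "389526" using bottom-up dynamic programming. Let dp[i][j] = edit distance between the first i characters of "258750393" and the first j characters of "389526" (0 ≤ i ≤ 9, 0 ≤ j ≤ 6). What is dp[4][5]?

5

   ''  3  8  9  5  2  6
''  0  1  2  3  4  5  6
 2  1  1  2  3  4  4  5
 5  2  2  2  3  3  4  5
 8  3  3  2  3  4  4  5
 7  4  4  3  3  4  5  5
 5  5  5  4  4  3  4  5
 0  6  6  5  5  4  4  5
 3  7  6  6  6  5  5  5
 9  8  7  7  6  6  6  6
 3  9  8  8  7  7  7  7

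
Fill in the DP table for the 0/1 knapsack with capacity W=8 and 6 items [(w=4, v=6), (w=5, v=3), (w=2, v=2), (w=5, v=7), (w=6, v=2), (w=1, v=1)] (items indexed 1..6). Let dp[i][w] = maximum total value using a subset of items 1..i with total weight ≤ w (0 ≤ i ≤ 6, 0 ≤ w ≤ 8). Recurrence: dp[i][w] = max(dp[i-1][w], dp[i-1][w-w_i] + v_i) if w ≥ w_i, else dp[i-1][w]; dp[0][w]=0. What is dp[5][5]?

i\w   0   1   2   3   4   5   6   7   8
  0   0   0   0   0   0   0   0   0   0
  1   0   0   0   0   6   6   6   6   6
  2   0   0   0   0   6   6   6   6   6
  3   0   0   2   2   6   6   8   8   8
  4   0   0   2   2   6   7   8   9   9
  5   0   0   2   2   6   7   8   9   9
  6   0   1   2   3   6   7   8   9  10

7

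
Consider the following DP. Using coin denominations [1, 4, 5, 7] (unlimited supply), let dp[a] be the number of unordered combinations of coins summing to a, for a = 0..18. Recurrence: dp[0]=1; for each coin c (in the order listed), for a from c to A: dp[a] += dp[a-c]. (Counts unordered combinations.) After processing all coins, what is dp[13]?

11

after  coin     0     1     2     3     4     5     6     7     8     9    10    11    12    13    14    15    16    17    18
          1     1     1     1     1     1     1     1     1     1     1     1     1     1     1     1     1     1     1     1
          4     1     1     1     1     2     2     2     2     3     3     3     3     4     4     4     4     5     5     5
          5     1     1     1     1     2     3     3     3     4     5     6     6     7     8     9    10    11    12    13
          7     1     1     1     1     2     3     3     4     5     6     7     8    10    11    13    15    17    19    21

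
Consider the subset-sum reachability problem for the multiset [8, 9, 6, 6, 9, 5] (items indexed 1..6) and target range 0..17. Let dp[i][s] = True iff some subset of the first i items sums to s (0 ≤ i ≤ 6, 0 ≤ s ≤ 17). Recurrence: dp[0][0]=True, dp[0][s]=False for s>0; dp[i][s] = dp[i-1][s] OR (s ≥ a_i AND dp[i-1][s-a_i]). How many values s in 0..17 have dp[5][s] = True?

i\s   0   1   2   3   4   5   6   7   8   9  10  11  12  13  14  15  16  17
  0   T   F   F   F   F   F   F   F   F   F   F   F   F   F   F   F   F   F
  1   T   F   F   F   F   F   F   F   T   F   F   F   F   F   F   F   F   F
  2   T   F   F   F   F   F   F   F   T   T   F   F   F   F   F   F   F   T
  3   T   F   F   F   F   F   T   F   T   T   F   F   F   F   T   T   F   T
  4   T   F   F   F   F   F   T   F   T   T   F   F   T   F   T   T   F   T
  5   T   F   F   F   F   F   T   F   T   T   F   F   T   F   T   T   F   T
  6   T   F   F   F   F   T   T   F   T   T   F   T   T   T   T   T   F   T

8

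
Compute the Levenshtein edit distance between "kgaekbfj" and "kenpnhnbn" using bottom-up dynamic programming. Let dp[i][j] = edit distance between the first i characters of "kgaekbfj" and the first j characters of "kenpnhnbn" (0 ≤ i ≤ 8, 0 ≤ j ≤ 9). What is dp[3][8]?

7

   ''  k  e  n  p  n  h  n  b  n
''  0  1  2  3  4  5  6  7  8  9
 k  1  0  1  2  3  4  5  6  7  8
 g  2  1  1  2  3  4  5  6  7  8
 a  3  2  2  2  3  4  5  6  7  8
 e  4  3  2  3  3  4  5  6  7  8
 k  5  4  3  3  4  4  5  6  7  8
 b  6  5  4  4  4  5  5  6  6  7
 f  7  6  5  5  5  5  6  6  7  7
 j  8  7  6  6  6  6  6  7  7  8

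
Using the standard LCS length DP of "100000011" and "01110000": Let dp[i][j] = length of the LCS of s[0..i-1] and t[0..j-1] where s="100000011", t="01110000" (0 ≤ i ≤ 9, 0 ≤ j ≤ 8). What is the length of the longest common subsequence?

   ''  0  1  1  1  0  0  0  0
''  0  0  0  0  0  0  0  0  0
 1  0  0  1  1  1  1  1  1  1
 0  0  1  1  1  1  2  2  2  2
 0  0  1  1  1  1  2  3  3  3
 0  0  1  1  1  1  2  3  4  4
 0  0  1  1  1  1  2  3  4  5
 0  0  1  1  1  1  2  3  4  5
 0  0  1  1  1  1  2  3  4  5
 1  0  1  2  2  2  2  3  4  5
 1  0  1  2  3  3  3  3  4  5

5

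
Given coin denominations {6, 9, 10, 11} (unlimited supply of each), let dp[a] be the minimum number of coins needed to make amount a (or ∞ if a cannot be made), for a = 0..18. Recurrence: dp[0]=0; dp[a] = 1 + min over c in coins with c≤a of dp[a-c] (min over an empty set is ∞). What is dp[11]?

 a  0  1  2  3  4  5  6  7  8  9 10 11 12 13 14 15 16 17 18
dp  0  -  -  -  -  -  1  -  -  1  1  1  2  -  -  2  2  2  2
(- denotes ∞ / unreachable)

1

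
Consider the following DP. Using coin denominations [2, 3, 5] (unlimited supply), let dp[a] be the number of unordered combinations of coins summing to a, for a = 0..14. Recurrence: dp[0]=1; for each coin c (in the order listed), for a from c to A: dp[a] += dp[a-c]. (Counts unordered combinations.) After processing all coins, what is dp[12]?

after  coin     0     1     2     3     4     5     6     7     8     9    10    11    12    13    14
          2     1     0     1     0     1     0     1     0     1     0     1     0     1     0     1
          3     1     0     1     1     1     1     2     1     2     2     2     2     3     2     3
          5     1     0     1     1     1     2     2     2     3     3     4     4     5     5     6

5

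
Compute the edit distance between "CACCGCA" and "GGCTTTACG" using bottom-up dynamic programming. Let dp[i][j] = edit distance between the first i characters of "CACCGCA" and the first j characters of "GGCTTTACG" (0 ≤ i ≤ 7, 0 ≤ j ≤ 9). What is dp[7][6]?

   ''  G  G  C  T  T  T  A  C  G
''  0  1  2  3  4  5  6  7  8  9
 C  1  1  2  2  3  4  5  6  7  8
 A  2  2  2  3  3  4  5  5  6  7
 C  3  3  3  2  3  4  5  6  5  6
 C  4  4  4  3  3  4  5  6  6  6
 G  5  4  4  4  4  4  5  6  7  6
 C  6  5  5  4  5  5  5  6  6  7
 A  7  6  6  5  5  6  6  5  6  7

6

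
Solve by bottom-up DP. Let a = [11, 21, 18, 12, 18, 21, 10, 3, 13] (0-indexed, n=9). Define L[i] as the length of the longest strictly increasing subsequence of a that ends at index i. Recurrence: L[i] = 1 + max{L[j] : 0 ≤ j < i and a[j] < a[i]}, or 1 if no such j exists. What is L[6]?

1

   i    0    1    2    3    4    5    6    7    8
a[i]   11   21   18   12   18   21   10    3   13
L[i]    1    2    2    2    3    4    1    1    3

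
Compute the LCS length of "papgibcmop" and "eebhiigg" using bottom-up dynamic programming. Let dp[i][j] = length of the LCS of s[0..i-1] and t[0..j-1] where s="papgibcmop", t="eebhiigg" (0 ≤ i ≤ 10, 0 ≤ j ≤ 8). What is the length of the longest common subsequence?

1

   ''  e  e  b  h  i  i  g  g
''  0  0  0  0  0  0  0  0  0
 p  0  0  0  0  0  0  0  0  0
 a  0  0  0  0  0  0  0  0  0
 p  0  0  0  0  0  0  0  0  0
 g  0  0  0  0  0  0  0  1  1
 i  0  0  0  0  0  1  1  1  1
 b  0  0  0  1  1  1  1  1  1
 c  0  0  0  1  1  1  1  1  1
 m  0  0  0  1  1  1  1  1  1
 o  0  0  0  1  1  1  1  1  1
 p  0  0  0  1  1  1  1  1  1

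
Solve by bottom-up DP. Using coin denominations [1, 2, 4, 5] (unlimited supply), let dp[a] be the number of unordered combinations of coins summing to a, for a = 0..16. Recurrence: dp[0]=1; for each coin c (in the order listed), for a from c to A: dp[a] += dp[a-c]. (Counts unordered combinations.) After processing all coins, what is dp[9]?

13

after  coin     0     1     2     3     4     5     6     7     8     9    10    11    12    13    14    15    16
          1     1     1     1     1     1     1     1     1     1     1     1     1     1     1     1     1     1
          2     1     1     2     2     3     3     4     4     5     5     6     6     7     7     8     8     9
          4     1     1     2     2     4     4     6     6     9     9    12    12    16    16    20    20    25
          5     1     1     2     2     4     5     7     8    11    13    17    19    24    27    33    37    44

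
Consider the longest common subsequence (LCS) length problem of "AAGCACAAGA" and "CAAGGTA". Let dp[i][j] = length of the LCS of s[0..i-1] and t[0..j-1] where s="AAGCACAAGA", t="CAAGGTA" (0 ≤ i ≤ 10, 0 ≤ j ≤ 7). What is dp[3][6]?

3

   ''  C  A  A  G  G  T  A
''  0  0  0  0  0  0  0  0
 A  0  0  1  1  1  1  1  1
 A  0  0  1  2  2  2  2  2
 G  0  0  1  2  3  3  3  3
 C  0  1  1  2  3  3  3  3
 A  0  1  2  2  3  3  3  4
 C  0  1  2  2  3  3  3  4
 A  0  1  2  3  3  3  3  4
 A  0  1  2  3  3  3  3  4
 G  0  1  2  3  4  4  4  4
 A  0  1  2  3  4  4  4  5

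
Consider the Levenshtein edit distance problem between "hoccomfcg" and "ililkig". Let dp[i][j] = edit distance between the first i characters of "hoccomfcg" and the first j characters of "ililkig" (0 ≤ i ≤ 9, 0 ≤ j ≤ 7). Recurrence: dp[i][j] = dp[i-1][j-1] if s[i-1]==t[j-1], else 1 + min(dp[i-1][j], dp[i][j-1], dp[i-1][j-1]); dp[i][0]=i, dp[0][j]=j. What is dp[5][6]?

6

   ''  i  l  i  l  k  i  g
''  0  1  2  3  4  5  6  7
 h  1  1  2  3  4  5  6  7
 o  2  2  2  3  4  5  6  7
 c  3  3  3  3  4  5  6  7
 c  4  4  4  4  4  5  6  7
 o  5  5  5  5  5  5  6  7
 m  6  6  6  6  6  6  6  7
 f  7  7  7  7  7  7  7  7
 c  8  8  8  8  8  8  8  8
 g  9  9  9  9  9  9  9  8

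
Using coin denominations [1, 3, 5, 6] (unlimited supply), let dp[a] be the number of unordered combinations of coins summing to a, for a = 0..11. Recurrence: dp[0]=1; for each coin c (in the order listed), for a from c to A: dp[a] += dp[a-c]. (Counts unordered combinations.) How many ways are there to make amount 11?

11

after  coin     0     1     2     3     4     5     6     7     8     9    10    11
          1     1     1     1     1     1     1     1     1     1     1     1     1
          3     1     1     1     2     2     2     3     3     3     4     4     4
          5     1     1     1     2     2     3     4     4     5     6     7     8
          6     1     1     1     2     2     3     5     5     6     8     9    11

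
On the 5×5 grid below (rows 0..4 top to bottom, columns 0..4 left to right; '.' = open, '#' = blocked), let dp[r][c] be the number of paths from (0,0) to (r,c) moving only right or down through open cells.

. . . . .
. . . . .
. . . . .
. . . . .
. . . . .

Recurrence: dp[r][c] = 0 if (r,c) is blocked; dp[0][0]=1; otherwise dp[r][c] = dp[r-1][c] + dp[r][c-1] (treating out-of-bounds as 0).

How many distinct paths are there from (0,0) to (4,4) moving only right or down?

70

r\c   0   1   2   3   4
  0   1   1   1   1   1
  1   1   2   3   4   5
  2   1   3   6  10  15
  3   1   4  10  20  35
  4   1   5  15  35  70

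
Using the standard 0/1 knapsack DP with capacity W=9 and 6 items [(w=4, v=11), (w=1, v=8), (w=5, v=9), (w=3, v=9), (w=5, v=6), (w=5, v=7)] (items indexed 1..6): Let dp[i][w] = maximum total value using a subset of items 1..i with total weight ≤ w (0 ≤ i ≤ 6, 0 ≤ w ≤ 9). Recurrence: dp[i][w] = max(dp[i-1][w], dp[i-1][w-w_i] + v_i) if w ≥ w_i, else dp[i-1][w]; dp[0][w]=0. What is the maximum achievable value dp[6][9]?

28

i\w   0   1   2   3   4   5   6   7   8   9
  0   0   0   0   0   0   0   0   0   0   0
  1   0   0   0   0  11  11  11  11  11  11
  2   0   8   8   8  11  19  19  19  19  19
  3   0   8   8   8  11  19  19  19  19  20
  4   0   8   8   9  17  19  19  20  28  28
  5   0   8   8   9  17  19  19  20  28  28
  6   0   8   8   9  17  19  19  20  28  28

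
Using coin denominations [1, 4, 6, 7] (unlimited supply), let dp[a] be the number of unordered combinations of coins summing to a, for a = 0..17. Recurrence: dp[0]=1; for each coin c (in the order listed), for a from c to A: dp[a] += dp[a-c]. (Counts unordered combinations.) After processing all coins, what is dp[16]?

after  coin     0     1     2     3     4     5     6     7     8     9    10    11    12    13    14    15    16    17
          1     1     1     1     1     1     1     1     1     1     1     1     1     1     1     1     1     1     1
          4     1     1     1     1     2     2     2     2     3     3     3     3     4     4     4     4     5     5
          6     1     1     1     1     2     2     3     3     4     4     5     5     7     7     8     8    10    10
          7     1     1     1     1     2     2     3     4     5     5     6     7     9    10    12    13    15    16

15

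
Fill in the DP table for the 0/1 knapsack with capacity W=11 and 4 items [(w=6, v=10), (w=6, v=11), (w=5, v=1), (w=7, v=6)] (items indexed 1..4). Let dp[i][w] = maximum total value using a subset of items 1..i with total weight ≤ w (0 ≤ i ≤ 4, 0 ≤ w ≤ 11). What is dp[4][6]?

i\w   0   1   2   3   4   5   6   7   8   9  10  11
  0   0   0   0   0   0   0   0   0   0   0   0   0
  1   0   0   0   0   0   0  10  10  10  10  10  10
  2   0   0   0   0   0   0  11  11  11  11  11  11
  3   0   0   0   0   0   1  11  11  11  11  11  12
  4   0   0   0   0   0   1  11  11  11  11  11  12

11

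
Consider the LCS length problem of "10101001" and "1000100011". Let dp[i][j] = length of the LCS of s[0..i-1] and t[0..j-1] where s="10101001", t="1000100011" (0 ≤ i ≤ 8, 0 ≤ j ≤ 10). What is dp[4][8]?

4

   ''  1  0  0  0  1  0  0  0  1  1
''  0  0  0  0  0  0  0  0  0  0  0
 1  0  1  1  1  1  1  1  1  1  1  1
 0  0  1  2  2  2  2  2  2  2  2  2
 1  0  1  2  2  2  3  3  3  3  3  3
 0  0  1  2  3  3  3  4  4  4  4  4
 1  0  1  2  3  3  4  4  4  4  5  5
 0  0  1  2  3  4  4  5  5  5  5  5
 0  0  1  2  3  4  4  5  6  6  6  6
 1  0  1  2  3  4  5  5  6  6  7  7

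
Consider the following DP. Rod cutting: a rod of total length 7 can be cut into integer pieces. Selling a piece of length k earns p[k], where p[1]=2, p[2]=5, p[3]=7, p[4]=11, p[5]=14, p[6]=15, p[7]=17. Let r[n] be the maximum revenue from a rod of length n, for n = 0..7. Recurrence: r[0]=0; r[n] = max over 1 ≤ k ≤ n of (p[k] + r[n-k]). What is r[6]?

16

   n    0    1    2    3    4    5    6    7
r[n]    0    2    5    7   11   14   16   19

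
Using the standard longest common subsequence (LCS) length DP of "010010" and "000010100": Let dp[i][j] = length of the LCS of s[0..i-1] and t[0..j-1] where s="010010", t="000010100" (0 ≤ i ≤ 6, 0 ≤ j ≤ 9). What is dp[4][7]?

3

   ''  0  0  0  0  1  0  1  0  0
''  0  0  0  0  0  0  0  0  0  0
 0  0  1  1  1  1  1  1  1  1  1
 1  0  1  1  1  1  2  2  2  2  2
 0  0  1  2  2  2  2  3  3  3  3
 0  0  1  2  3  3  3  3  3  4  4
 1  0  1  2  3  3  4  4  4  4  4
 0  0  1  2  3  4  4  5  5  5  5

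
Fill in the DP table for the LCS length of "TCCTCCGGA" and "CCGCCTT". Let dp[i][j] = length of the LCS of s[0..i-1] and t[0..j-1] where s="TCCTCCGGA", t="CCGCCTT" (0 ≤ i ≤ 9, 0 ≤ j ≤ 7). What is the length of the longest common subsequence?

4

   ''  C  C  G  C  C  T  T
''  0  0  0  0  0  0  0  0
 T  0  0  0  0  0  0  1  1
 C  0  1  1  1  1  1  1  1
 C  0  1  2  2  2  2  2  2
 T  0  1  2  2  2  2  3  3
 C  0  1  2  2  3  3  3  3
 C  0  1  2  2  3  4  4  4
 G  0  1  2  3  3  4  4  4
 G  0  1  2  3  3  4  4  4
 A  0  1  2  3  3  4  4  4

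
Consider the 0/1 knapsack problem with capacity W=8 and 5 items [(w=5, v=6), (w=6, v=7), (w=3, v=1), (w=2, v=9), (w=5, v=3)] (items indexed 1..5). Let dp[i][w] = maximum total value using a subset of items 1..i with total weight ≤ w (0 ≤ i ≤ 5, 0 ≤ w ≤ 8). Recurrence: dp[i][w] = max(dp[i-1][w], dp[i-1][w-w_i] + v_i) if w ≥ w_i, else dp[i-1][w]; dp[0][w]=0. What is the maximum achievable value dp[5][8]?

16

i\w   0   1   2   3   4   5   6   7   8
  0   0   0   0   0   0   0   0   0   0
  1   0   0   0   0   0   6   6   6   6
  2   0   0   0   0   0   6   7   7   7
  3   0   0   0   1   1   6   7   7   7
  4   0   0   9   9   9  10  10  15  16
  5   0   0   9   9   9  10  10  15  16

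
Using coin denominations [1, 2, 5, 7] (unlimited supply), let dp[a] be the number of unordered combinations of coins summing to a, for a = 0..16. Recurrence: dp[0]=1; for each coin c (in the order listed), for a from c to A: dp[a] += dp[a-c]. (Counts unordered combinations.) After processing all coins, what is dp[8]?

8

after  coin     0     1     2     3     4     5     6     7     8     9    10    11    12    13    14    15    16
          1     1     1     1     1     1     1     1     1     1     1     1     1     1     1     1     1     1
          2     1     1     2     2     3     3     4     4     5     5     6     6     7     7     8     8     9
          5     1     1     2     2     3     4     5     6     7     8    10    11    13    14    16    18    20
          7     1     1     2     2     3     4     5     7     8    10    12    14    17    19    23    26    30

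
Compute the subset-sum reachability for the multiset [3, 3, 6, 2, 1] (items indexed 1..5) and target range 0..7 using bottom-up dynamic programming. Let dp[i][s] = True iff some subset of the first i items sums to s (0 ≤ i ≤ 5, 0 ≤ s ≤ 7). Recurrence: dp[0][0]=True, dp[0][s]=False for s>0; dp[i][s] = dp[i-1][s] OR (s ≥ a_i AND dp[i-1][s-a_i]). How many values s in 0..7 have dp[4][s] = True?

i\s   0   1   2   3   4   5   6   7
  0   T   F   F   F   F   F   F   F
  1   T   F   F   T   F   F   F   F
  2   T   F   F   T   F   F   T   F
  3   T   F   F   T   F   F   T   F
  4   T   F   T   T   F   T   T   F
  5   T   T   T   T   T   T   T   T

5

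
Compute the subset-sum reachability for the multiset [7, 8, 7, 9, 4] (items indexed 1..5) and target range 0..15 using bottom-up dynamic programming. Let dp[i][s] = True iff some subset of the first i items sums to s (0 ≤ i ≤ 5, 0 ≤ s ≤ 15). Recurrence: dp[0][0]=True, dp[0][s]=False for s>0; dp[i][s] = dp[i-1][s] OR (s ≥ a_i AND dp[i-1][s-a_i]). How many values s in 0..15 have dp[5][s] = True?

i\s   0   1   2   3   4   5   6   7   8   9  10  11  12  13  14  15
  0   T   F   F   F   F   F   F   F   F   F   F   F   F   F   F   F
  1   T   F   F   F   F   F   F   T   F   F   F   F   F   F   F   F
  2   T   F   F   F   F   F   F   T   T   F   F   F   F   F   F   T
  3   T   F   F   F   F   F   F   T   T   F   F   F   F   F   T   T
  4   T   F   F   F   F   F   F   T   T   T   F   F   F   F   T   T
  5   T   F   F   F   T   F   F   T   T   T   F   T   T   T   T   T

10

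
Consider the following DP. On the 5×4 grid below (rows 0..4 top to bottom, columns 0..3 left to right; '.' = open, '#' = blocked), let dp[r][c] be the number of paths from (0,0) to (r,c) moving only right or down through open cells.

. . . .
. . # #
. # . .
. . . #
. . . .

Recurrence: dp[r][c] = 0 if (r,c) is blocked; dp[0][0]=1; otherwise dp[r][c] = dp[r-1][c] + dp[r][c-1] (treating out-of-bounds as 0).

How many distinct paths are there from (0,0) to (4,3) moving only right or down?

3

r\c   0   1   2   3
  0   1   1   1   1
  1   1   2   0   0
  2   1   0   0   0
  3   1   1   1   0
  4   1   2   3   3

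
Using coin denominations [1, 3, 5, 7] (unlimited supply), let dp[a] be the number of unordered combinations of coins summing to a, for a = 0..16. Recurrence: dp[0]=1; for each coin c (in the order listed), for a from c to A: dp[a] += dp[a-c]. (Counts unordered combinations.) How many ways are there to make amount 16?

21

after  coin     0     1     2     3     4     5     6     7     8     9    10    11    12    13    14    15    16
          1     1     1     1     1     1     1     1     1     1     1     1     1     1     1     1     1     1
          3     1     1     1     2     2     2     3     3     3     4     4     4     5     5     5     6     6
          5     1     1     1     2     2     3     4     4     5     6     7     8     9    10    11    13    14
          7     1     1     1     2     2     3     4     5     6     7     9    10    12    14    16    19    21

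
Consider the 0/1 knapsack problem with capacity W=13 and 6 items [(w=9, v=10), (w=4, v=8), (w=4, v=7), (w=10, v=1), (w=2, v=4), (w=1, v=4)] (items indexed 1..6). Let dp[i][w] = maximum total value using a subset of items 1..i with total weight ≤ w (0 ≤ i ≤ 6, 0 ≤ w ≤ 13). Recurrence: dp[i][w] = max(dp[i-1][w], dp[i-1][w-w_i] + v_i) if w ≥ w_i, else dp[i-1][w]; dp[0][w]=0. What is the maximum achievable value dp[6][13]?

i\w   0   1   2   3   4   5   6   7   8   9  10  11  12  13
  0   0   0   0   0   0   0   0   0   0   0   0   0   0   0
  1   0   0   0   0   0   0   0   0   0  10  10  10  10  10
  2   0   0   0   0   8   8   8   8   8  10  10  10  10  18
  3   0   0   0   0   8   8   8   8  15  15  15  15  15  18
  4   0   0   0   0   8   8   8   8  15  15  15  15  15  18
  5   0   0   4   4   8   8  12  12  15  15  19  19  19  19
  6   0   4   4   8   8  12  12  16  16  19  19  23  23  23

23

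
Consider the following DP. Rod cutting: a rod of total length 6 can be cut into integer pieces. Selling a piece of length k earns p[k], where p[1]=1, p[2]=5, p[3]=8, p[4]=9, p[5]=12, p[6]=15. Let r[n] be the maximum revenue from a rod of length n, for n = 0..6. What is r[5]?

   n    0    1    2    3    4    5    6
r[n]    0    1    5    8   10   13   16

13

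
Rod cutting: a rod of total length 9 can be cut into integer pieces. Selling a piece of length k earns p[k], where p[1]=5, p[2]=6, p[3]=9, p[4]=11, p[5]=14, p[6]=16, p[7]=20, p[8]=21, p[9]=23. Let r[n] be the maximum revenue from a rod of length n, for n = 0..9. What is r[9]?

   n    0    1    2    3    4    5    6    7    8    9
r[n]    0    5   10   15   20   25   30   35   40   45

45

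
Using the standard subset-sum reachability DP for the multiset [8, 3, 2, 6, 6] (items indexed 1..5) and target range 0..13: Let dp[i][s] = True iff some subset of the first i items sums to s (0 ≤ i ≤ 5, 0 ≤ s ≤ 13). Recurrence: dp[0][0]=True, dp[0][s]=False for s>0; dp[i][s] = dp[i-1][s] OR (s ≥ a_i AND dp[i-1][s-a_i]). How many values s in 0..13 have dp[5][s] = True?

i\s   0   1   2   3   4   5   6   7   8   9  10  11  12  13
  0   T   F   F   F   F   F   F   F   F   F   F   F   F   F
  1   T   F   F   F   F   F   F   F   T   F   F   F   F   F
  2   T   F   F   T   F   F   F   F   T   F   F   T   F   F
  3   T   F   T   T   F   T   F   F   T   F   T   T   F   T
  4   T   F   T   T   F   T   T   F   T   T   T   T   F   T
  5   T   F   T   T   F   T   T   F   T   T   T   T   T   T

11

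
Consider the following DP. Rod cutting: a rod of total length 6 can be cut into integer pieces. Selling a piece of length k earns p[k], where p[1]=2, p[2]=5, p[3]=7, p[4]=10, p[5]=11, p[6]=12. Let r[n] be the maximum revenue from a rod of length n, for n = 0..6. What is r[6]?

   n    0    1    2    3    4    5    6
r[n]    0    2    5    7   10   12   15

15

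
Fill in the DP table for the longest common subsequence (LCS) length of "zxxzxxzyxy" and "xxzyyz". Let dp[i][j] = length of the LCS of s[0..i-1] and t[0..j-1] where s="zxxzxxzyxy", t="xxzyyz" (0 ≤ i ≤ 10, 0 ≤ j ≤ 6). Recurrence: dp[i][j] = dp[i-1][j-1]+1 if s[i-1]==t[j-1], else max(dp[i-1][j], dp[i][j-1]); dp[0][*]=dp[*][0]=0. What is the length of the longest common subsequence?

   ''  x  x  z  y  y  z
''  0  0  0  0  0  0  0
 z  0  0  0  1  1  1  1
 x  0  1  1  1  1  1  1
 x  0  1  2  2  2  2  2
 z  0  1  2  3  3  3  3
 x  0  1  2  3  3  3  3
 x  0  1  2  3  3  3  3
 z  0  1  2  3  3  3  4
 y  0  1  2  3  4  4  4
 x  0  1  2  3  4  4  4
 y  0  1  2  3  4  5  5

5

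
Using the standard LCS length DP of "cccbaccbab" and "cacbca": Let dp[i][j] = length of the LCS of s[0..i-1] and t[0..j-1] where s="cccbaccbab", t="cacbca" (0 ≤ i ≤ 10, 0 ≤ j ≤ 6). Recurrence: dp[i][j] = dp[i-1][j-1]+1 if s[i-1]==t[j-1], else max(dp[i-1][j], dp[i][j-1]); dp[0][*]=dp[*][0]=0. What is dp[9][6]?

   ''  c  a  c  b  c  a
''  0  0  0  0  0  0  0
 c  0  1  1  1  1  1  1
 c  0  1  1  2  2  2  2
 c  0  1  1  2  2  3  3
 b  0  1  1  2  3  3  3
 a  0  1  2  2  3  3  4
 c  0  1  2  3  3  4  4
 c  0  1  2  3  3  4  4
 b  0  1  2  3  4  4  4
 a  0  1  2  3  4  4  5
 b  0  1  2  3  4  4  5

5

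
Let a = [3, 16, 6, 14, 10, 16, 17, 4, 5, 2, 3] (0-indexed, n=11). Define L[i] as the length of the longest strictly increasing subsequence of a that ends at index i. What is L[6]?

5

   i    0    1    2    3    4    5    6    7    8    9   10
a[i]    3   16    6   14   10   16   17    4    5    2    3
L[i]    1    2    2    3    3    4    5    2    3    1    2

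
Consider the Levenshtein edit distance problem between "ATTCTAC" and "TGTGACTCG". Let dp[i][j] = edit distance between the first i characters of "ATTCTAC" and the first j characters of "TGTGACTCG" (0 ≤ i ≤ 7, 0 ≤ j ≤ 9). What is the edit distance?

   ''  T  G  T  G  A  C  T  C  G
''  0  1  2  3  4  5  6  7  8  9
 A  1  1  2  3  4  4  5  6  7  8
 T  2  1  2  2  3  4  5  5  6  7
 T  3  2  2  2  3  4  5  5  6  7
 C  4  3  3  3  3  4  4  5  5  6
 T  5  4  4  3  4  4  5  4  5  6
 A  6  5  5  4  4  4  5  5  5  6
 C  7  6  6  5  5  5  4  5  5  6

6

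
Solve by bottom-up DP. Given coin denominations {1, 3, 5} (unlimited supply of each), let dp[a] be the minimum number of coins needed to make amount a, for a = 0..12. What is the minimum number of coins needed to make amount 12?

 a  0  1  2  3  4  5  6  7  8  9 10 11 12
dp  0  1  2  1  2  1  2  3  2  3  2  3  4

4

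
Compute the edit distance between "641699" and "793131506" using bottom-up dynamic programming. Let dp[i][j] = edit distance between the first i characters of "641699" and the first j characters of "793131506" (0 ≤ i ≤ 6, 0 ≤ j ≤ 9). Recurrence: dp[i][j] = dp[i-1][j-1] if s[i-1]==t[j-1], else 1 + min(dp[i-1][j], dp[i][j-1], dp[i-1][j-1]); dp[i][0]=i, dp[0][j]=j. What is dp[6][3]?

5

   ''  7  9  3  1  3  1  5  0  6
''  0  1  2  3  4  5  6  7  8  9
 6  1  1  2  3  4  5  6  7  8  8
 4  2  2  2  3  4  5  6  7  8  9
 1  3  3  3  3  3  4  5  6  7  8
 6  4  4  4  4  4  4  5  6  7  7
 9  5  5  4  5  5  5  5  6  7  8
 9  6  6  5  5  6  6  6  6  7  8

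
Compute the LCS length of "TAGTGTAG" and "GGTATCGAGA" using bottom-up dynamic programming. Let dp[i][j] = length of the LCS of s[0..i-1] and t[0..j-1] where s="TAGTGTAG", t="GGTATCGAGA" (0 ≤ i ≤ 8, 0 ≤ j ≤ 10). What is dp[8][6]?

   ''  G  G  T  A  T  C  G  A  G  A
''  0  0  0  0  0  0  0  0  0  0  0
 T  0  0  0  1  1  1  1  1  1  1  1
 A  0  0  0  1  2  2  2  2  2  2  2
 G  0  1  1  1  2  2  2  3  3  3  3
 T  0  1  1  2  2  3  3  3  3  3  3
 G  0  1  2  2  2  3  3  4  4  4  4
 T  0  1  2  3  3  3  3  4  4  4  4
 A  0  1  2  3  4  4  4  4  5  5  5
 G  0  1  2  3  4  4  4  5  5  6  6

4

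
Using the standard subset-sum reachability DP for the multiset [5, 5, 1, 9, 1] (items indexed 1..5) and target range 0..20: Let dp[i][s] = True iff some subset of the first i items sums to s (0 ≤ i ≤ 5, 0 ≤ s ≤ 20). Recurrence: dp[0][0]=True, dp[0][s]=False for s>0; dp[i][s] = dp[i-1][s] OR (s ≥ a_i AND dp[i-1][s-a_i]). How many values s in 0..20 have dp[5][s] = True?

15

i\s   0   1   2   3   4   5   6   7   8   9  10  11  12  13  14  15  16  17  18  19  20
  0   T   F   F   F   F   F   F   F   F   F   F   F   F   F   F   F   F   F   F   F   F
  1   T   F   F   F   F   T   F   F   F   F   F   F   F   F   F   F   F   F   F   F   F
  2   T   F   F   F   F   T   F   F   F   F   T   F   F   F   F   F   F   F   F   F   F
  3   T   T   F   F   F   T   T   F   F   F   T   T   F   F   F   F   F   F   F   F   F
  4   T   T   F   F   F   T   T   F   F   T   T   T   F   F   T   T   F   F   F   T   T
  5   T   T   T   F   F   T   T   T   F   T   T   T   T   F   T   T   T   F   F   T   T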